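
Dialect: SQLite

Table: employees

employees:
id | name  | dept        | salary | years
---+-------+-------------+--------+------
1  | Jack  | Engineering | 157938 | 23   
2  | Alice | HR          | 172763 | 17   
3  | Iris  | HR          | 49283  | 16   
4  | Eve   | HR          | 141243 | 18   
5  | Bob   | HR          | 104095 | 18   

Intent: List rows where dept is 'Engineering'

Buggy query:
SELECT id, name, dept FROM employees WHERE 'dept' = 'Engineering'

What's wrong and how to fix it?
Bug: 'dept' in single quotes is a string literal, not the column; the comparison is literal-vs-literal and never true

Fix: Reference the column as dept without single quotes

Corrected query:
SELECT id, name, dept FROM employees WHERE dept = 'Engineering'

Result:
id | name | dept       
---+------+------------
1  | Jack | Engineering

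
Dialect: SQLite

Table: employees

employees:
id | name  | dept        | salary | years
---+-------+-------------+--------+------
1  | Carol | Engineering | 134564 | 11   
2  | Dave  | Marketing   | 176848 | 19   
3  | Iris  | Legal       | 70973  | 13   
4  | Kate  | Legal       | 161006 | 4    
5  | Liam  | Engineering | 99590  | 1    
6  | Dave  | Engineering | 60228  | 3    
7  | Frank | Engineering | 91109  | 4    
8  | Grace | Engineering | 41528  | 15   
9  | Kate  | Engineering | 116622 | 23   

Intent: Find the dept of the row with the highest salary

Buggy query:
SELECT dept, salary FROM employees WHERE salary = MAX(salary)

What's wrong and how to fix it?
Bug: WHERE is evaluated per row; an aggregate over the whole table isn't defined there

Fix: Use a subquery: WHERE salary = (SELECT MAX(salary) FROM employees)

Corrected query:
SELECT dept, salary FROM employees WHERE salary = (SELECT MAX(salary) FROM employees)

Result:
dept      | salary
----------+-------
Marketing | 176848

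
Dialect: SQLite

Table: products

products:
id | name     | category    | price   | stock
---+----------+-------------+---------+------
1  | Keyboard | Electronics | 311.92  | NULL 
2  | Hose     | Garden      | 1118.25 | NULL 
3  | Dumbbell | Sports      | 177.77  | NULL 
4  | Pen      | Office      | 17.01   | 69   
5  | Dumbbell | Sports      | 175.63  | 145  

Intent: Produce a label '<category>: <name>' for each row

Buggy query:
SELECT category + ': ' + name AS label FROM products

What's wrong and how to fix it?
Bug: '+' is numeric addition; on text columns SQLite converts them to 0 instead of concatenating

Fix: Use the || operator for string concatenation

Corrected query:
SELECT category || ': ' || name AS label FROM products

Result:
label                
---------------------
Electronics: Keyboard
Garden: Hose         
Sports: Dumbbell     
Office: Pen          
Sports: Dumbbell     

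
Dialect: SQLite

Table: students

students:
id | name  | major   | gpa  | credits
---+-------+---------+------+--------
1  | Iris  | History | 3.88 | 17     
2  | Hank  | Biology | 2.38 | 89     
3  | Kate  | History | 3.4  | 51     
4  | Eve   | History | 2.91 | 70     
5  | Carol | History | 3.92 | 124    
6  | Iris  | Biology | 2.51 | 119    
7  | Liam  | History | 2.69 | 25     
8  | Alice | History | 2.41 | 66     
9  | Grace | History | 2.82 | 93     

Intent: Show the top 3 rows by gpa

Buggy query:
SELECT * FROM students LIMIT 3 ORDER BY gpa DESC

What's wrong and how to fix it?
Bug: LIMIT must come after ORDER BY

Fix: Swap the clauses: ORDER BY first, then LIMIT

Corrected query:
SELECT * FROM students ORDER BY gpa DESC LIMIT 3

Result:
id | name  | major   | gpa  | credits
---+-------+---------+------+--------
5  | Carol | History | 3.92 | 124    
1  | Iris  | History | 3.88 | 17     
3  | Kate  | History | 3.4  | 51     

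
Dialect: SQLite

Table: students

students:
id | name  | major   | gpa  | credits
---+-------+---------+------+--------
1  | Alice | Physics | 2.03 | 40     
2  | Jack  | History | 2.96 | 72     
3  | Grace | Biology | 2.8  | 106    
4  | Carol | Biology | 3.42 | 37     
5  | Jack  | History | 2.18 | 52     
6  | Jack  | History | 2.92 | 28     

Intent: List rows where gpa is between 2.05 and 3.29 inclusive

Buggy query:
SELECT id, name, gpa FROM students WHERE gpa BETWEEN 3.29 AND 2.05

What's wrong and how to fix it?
Bug: BETWEEN expects the lower bound first; with 3.29 AND 2.05 the range is empty

Fix: Swap the bounds so the smaller value comes first

Corrected query:
SELECT id, name, gpa FROM students WHERE gpa BETWEEN 2.05 AND 3.29

Result:
id | name  | gpa 
---+-------+-----
2  | Jack  | 2.96
3  | Grace | 2.8 
5  | Jack  | 2.18
6  | Jack  | 2.92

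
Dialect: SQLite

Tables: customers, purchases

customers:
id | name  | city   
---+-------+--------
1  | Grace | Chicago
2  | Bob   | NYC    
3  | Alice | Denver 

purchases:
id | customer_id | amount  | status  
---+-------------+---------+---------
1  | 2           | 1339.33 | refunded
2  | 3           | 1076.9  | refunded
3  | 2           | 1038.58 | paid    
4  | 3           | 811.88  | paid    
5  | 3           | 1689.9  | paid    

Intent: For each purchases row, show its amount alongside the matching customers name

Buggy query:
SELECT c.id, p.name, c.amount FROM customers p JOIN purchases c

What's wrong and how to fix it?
Bug: Missing join condition: each purchases row is matched to all customers rows instead of just its own

Fix: Specify the join condition linking the foreign key to the parent id

Corrected query:
SELECT c.id, p.name, c.amount FROM customers p JOIN purchases c ON c.customer_id = p.id

Result:
id | name  | amount 
---+-------+--------
1  | Bob   | 1339.33
2  | Alice | 1076.9 
3  | Bob   | 1038.58
4  | Alice | 811.88 
5  | Alice | 1689.9 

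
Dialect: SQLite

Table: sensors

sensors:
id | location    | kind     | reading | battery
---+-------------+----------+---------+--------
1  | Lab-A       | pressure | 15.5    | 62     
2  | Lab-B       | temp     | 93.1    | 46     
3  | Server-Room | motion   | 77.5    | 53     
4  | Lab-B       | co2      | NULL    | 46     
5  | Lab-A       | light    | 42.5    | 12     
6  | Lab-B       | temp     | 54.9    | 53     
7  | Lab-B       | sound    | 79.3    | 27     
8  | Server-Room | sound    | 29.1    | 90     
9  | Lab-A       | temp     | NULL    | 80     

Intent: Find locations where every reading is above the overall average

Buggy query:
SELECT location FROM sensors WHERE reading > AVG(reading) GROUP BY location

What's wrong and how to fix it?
Bug: AVG() is an aggregate; it can't sit directly in WHERE

Fix: Use a subquery for AVG and a HAVING MIN(...) filter so the condition holds for every row in the group

Corrected query:
SELECT location FROM sensors GROUP BY location HAVING MIN(reading) > (SELECT AVG(reading) FROM sensors)

Result:
(no rows)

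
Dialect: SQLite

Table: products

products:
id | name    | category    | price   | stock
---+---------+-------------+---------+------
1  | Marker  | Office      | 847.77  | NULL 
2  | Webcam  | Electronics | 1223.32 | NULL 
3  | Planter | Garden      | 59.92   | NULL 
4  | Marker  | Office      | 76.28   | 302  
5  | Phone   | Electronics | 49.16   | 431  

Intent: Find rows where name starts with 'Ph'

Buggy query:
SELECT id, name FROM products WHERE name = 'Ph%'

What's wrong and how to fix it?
Bug: '=' compares the literal string including the % character; pattern matching needs LIKE

Fix: Use LIKE for wildcard pattern matching

Corrected query:
SELECT id, name FROM products WHERE name LIKE 'Ph%'

Result:
id | name 
---+------
5  | Phone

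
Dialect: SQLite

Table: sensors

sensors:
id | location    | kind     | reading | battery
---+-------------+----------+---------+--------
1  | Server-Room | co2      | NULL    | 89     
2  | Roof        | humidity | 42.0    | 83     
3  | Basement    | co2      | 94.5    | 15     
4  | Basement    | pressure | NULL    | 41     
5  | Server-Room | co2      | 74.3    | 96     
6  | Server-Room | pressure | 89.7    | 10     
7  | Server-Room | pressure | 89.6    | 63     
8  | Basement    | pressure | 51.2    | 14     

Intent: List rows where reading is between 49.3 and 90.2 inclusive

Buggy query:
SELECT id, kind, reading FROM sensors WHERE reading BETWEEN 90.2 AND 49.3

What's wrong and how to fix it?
Bug: The bounds are reversed; BETWEEN a AND b requires a <= b to match anything

Fix: Swap the bounds so the smaller value comes first

Corrected query:
SELECT id, kind, reading FROM sensors WHERE reading BETWEEN 49.3 AND 90.2

Result:
id | kind     | reading
---+----------+--------
5  | co2      | 74.3   
6  | pressure | 89.7   
7  | pressure | 89.6   
8  | pressure | 51.2   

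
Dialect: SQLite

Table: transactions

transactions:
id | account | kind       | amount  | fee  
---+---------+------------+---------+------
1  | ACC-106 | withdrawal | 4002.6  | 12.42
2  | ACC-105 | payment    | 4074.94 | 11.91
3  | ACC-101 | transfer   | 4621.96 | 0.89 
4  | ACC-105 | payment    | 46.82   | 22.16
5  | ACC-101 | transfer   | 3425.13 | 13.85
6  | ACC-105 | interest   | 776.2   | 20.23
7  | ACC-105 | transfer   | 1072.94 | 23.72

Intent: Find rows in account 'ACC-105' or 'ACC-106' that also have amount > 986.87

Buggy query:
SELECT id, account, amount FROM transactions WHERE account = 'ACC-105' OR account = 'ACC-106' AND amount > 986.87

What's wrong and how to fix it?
Bug: Without parentheses, AND is evaluated before OR, so the amount filter only applies to the 'ACC-106' branch

Fix: Group the OR with parentheses (or use IN), then AND the threshold

Corrected query:
SELECT id, account, amount FROM transactions WHERE (account = 'ACC-105' OR account = 'ACC-106') AND amount > 986.87

Result:
id | account | amount 
---+---------+--------
1  | ACC-106 | 4002.6 
2  | ACC-105 | 4074.94
7  | ACC-105 | 1072.94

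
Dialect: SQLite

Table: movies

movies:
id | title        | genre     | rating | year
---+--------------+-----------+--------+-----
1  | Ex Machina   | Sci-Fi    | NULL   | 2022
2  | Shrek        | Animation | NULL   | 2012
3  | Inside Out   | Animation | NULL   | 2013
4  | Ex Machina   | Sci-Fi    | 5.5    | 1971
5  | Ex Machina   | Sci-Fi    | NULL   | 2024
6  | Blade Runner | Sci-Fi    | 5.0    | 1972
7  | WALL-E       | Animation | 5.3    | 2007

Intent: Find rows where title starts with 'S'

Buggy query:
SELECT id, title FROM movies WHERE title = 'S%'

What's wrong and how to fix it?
Bug: '=' compares the literal string including the % character; pattern matching needs LIKE

Fix: Use LIKE for wildcard pattern matching

Corrected query:
SELECT id, title FROM movies WHERE title LIKE 'S%'

Result:
id | title
---+------
2  | Shrek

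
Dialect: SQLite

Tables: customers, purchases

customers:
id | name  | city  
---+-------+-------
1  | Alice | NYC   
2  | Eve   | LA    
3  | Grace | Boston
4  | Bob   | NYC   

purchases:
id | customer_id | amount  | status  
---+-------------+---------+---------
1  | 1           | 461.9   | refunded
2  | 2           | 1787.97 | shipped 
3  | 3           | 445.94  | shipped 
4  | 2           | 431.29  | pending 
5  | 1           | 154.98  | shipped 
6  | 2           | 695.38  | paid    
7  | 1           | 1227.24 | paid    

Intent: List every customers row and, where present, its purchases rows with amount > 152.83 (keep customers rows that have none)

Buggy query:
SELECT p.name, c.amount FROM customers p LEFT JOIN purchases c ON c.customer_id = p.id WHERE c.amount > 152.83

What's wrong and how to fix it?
Bug: A WHERE condition on the right-hand table after LEFT JOIN drops unmatched parents

Fix: Put 'c.amount > 152.83' in the JOIN's ON clause instead of WHERE

Corrected query:
SELECT p.name, c.amount FROM customers p LEFT JOIN purchases c ON c.customer_id = p.id AND c.amount > 152.83

Result:
name  | amount 
------+--------
Alice | 154.98 
Alice | 461.9  
Alice | 1227.24
Eve   | 431.29 
Eve   | 695.38 
Eve   | 1787.97
Grace | 445.94 
Bob   | NULL   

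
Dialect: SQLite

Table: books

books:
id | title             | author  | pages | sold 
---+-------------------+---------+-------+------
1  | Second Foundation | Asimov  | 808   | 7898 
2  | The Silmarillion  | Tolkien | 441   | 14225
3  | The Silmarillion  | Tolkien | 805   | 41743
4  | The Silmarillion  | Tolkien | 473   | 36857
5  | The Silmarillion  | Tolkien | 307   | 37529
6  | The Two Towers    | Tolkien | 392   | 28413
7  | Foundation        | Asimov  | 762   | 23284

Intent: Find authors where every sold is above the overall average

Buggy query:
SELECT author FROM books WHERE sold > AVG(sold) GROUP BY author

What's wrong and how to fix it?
Bug: AVG() is an aggregate; it can't sit directly in WHERE

Fix: Compute the overall average in a scalar subquery and compare each group's MIN against it in HAVING

Corrected query:
SELECT author FROM books GROUP BY author HAVING MIN(sold) > (SELECT AVG(sold) FROM books)

Result:
(no rows)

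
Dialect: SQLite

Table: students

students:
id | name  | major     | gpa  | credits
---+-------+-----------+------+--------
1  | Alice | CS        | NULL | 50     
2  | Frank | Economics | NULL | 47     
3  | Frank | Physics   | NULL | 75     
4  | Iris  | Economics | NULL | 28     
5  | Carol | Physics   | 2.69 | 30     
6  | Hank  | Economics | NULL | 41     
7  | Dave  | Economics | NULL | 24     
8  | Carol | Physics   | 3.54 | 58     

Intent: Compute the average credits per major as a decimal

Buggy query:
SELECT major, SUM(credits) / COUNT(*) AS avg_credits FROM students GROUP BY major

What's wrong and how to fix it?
Bug: SUM(credits) and COUNT(*) are both integers; the division truncates the fractional part

Fix: Cast one side to REAL so the division keeps the fractional part

Corrected query:
SELECT major, SUM(credits) * 1.0 / COUNT(*) AS avg_credits FROM students GROUP BY major

Result:
major     | avg_credits
----------+------------
CS        | 50         
Economics | 35         
Physics   | 54.333333  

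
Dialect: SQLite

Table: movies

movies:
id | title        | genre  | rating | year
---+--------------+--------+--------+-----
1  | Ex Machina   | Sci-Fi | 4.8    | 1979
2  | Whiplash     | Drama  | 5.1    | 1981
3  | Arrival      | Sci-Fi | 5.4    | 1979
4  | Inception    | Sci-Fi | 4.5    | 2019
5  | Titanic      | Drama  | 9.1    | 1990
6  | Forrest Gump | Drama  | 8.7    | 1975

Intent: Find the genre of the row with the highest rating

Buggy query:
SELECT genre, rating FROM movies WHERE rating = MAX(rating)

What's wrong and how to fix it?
Bug: MAX(rating) is an aggregate and cannot be used directly in WHERE

Fix: Use a subquery: WHERE rating = (SELECT MAX(rating) FROM movies)

Corrected query:
SELECT genre, rating FROM movies WHERE rating = (SELECT MAX(rating) FROM movies)

Result:
genre | rating
------+-------
Drama | 9.1   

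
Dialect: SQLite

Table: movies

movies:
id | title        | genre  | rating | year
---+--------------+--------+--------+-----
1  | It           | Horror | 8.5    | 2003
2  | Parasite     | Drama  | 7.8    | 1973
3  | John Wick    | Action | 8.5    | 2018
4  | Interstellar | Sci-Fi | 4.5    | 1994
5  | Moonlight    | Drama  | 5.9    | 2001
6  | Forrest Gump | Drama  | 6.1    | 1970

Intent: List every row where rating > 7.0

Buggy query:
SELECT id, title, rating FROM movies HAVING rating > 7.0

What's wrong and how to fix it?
Bug: HAVING filters the output of aggregation, but this query has no GROUP BY and no aggregate functions, so SQLite rejects it (HAVING clause on a non-aggregate query); the condition here is per row

Fix: Replace HAVING with WHERE since the condition applies to individual rows

Corrected query:
SELECT id, title, rating FROM movies WHERE rating > 7.0

Result:
id | title     | rating
---+-----------+-------
1  | It        | 8.5   
2  | Parasite  | 7.8   
3  | John Wick | 8.5   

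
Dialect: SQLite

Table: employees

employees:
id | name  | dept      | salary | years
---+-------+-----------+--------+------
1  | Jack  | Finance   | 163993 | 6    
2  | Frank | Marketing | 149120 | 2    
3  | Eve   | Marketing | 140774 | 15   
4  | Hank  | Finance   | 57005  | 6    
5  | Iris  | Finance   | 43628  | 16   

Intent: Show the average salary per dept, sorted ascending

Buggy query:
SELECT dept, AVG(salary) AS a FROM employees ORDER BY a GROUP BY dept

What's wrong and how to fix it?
Bug: ORDER BY appears before GROUP BY; SQL clause order requires GROUP BY first

Fix: Reorder: SELECT … FROM … GROUP BY … ORDER BY …

Corrected query:
SELECT dept, AVG(salary) AS a FROM employees GROUP BY dept ORDER BY a

Result:
dept      | a           
----------+-------------
Finance   | 88208.666667
Marketing | 144947      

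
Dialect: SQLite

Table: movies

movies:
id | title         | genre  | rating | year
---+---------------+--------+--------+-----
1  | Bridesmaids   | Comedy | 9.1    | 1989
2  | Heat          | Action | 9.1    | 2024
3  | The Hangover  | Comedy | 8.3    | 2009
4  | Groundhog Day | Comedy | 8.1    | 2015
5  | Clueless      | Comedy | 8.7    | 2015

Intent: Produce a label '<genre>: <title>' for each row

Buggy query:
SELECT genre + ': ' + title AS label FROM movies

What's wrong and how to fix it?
Bug: SQLite uses || for string concatenation; + coerces text to numbers (yielding 0)

Fix: Replace + with || to concatenate text

Corrected query:
SELECT genre || ': ' || title AS label FROM movies

Result:
label                
---------------------
Comedy: Bridesmaids  
Action: Heat         
Comedy: The Hangover 
Comedy: Groundhog Day
Comedy: Clueless     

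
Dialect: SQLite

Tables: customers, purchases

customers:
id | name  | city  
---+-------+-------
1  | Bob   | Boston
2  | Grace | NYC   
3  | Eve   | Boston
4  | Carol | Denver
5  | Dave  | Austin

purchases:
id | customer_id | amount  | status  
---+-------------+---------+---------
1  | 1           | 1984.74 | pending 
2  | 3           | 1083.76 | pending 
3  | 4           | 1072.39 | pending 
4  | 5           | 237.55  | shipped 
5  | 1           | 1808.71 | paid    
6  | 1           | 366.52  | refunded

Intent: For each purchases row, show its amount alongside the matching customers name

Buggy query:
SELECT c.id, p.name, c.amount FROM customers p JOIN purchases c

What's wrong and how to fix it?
Bug: JOIN with no ON clause produces a cartesian product; every purchases row pairs with every customers row

Fix: Add ON c.customer_id = p.id to the JOIN

Corrected query:
SELECT c.id, p.name, c.amount FROM customers p JOIN purchases c ON c.customer_id = p.id

Result:
id | name  | amount 
---+-------+--------
1  | Bob   | 1984.74
2  | Eve   | 1083.76
3  | Carol | 1072.39
4  | Dave  | 237.55 
5  | Bob   | 1808.71
6  | Bob   | 366.52 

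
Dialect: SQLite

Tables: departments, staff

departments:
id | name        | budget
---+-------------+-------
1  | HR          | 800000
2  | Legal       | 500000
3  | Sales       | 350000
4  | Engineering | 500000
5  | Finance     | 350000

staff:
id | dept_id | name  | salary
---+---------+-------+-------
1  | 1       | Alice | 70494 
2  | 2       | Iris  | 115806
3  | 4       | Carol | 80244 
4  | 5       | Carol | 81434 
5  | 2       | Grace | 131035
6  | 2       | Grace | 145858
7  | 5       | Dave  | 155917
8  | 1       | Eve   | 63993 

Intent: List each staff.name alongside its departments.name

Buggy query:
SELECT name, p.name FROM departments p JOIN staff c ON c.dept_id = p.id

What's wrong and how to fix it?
Bug: 'name' exists in both joined tables, so the database can't tell which one is meant

Fix: Qualify the column with its table alias (c.name)

Corrected query:
SELECT c.name, p.name FROM departments p JOIN staff c ON c.dept_id = p.id

Result:
name  | name       
------+------------
Alice | HR         
Iris  | Legal      
Carol | Engineering
Carol | Finance    
Grace | Legal      
Grace | Legal      
Dave  | Finance    
Eve   | HR         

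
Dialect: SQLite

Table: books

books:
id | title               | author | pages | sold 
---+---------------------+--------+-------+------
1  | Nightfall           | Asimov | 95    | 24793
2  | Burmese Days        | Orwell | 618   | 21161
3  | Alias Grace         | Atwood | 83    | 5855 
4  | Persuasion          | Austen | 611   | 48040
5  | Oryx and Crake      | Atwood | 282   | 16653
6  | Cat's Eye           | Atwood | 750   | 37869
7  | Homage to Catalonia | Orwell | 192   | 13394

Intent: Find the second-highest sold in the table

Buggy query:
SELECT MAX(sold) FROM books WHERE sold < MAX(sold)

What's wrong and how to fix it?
Bug: The inner MAX is an aggregate inside WHERE, which is not allowed

Fix: Compute the overall MAX in a subquery, then take MAX of rows below it

Corrected query:
SELECT MAX(sold) FROM books WHERE sold < (SELECT MAX(sold) FROM books)

Result:
MAX(sold)
---------
37869    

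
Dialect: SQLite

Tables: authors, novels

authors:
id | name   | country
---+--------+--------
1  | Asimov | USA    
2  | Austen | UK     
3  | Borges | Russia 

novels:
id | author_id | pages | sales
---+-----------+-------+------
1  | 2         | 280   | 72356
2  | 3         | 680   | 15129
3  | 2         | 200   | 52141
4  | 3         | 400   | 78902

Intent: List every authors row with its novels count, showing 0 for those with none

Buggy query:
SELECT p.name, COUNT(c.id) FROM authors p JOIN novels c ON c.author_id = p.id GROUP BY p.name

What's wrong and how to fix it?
Bug: An inner join excludes parents with zero children

Fix: Use LEFT JOIN so parents without children still appear (COUNT(c.id) gives 0)

Corrected query:
SELECT p.name, COUNT(c.id) FROM authors p LEFT JOIN novels c ON c.author_id = p.id GROUP BY p.name

Result:
name   | COUNT(c.id)
-------+------------
Asimov | 0          
Austen | 2          
Borges | 2          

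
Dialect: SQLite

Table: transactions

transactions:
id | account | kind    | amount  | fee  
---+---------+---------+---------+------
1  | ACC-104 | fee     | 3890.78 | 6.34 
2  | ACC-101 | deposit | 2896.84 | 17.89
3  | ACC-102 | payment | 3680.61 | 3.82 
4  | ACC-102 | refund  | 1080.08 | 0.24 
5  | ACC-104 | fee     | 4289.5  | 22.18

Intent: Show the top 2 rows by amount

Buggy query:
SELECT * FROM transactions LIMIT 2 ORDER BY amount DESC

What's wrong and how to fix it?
Bug: LIMIT must come after ORDER BY

Fix: Swap the clauses: ORDER BY first, then LIMIT

Corrected query:
SELECT * FROM transactions ORDER BY amount DESC LIMIT 2

Result:
id | account | kind | amount  | fee  
---+---------+------+---------+------
5  | ACC-104 | fee  | 4289.5  | 22.18
1  | ACC-104 | fee  | 3890.78 | 6.34 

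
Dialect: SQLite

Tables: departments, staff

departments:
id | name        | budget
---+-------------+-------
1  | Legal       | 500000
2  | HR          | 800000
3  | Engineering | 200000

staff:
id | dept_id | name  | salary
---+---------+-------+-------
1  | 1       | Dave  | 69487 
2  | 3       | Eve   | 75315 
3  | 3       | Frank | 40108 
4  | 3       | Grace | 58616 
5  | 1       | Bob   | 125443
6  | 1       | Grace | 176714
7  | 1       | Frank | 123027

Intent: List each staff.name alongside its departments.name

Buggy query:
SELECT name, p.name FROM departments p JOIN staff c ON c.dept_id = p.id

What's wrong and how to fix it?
Bug: 'name' exists in both joined tables, so the database can't tell which one is meant

Fix: Prefix ambiguous columns with the table alias

Corrected query:
SELECT c.name, p.name FROM departments p JOIN staff c ON c.dept_id = p.id

Result:
name  | name       
------+------------
Dave  | Legal      
Eve   | Engineering
Frank | Engineering
Grace | Engineering
Bob   | Legal      
Grace | Legal      
Frank | Legal      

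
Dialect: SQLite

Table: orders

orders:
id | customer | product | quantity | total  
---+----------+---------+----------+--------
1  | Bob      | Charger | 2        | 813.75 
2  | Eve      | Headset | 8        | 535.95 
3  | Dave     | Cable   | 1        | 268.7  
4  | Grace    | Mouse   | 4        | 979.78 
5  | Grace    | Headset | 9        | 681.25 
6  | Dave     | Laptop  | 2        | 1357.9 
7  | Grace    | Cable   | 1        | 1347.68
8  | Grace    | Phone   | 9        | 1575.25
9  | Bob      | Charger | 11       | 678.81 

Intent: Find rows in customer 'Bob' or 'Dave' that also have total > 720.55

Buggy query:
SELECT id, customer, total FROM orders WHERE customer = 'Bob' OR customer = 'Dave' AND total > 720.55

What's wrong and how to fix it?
Bug: Without parentheses, AND is evaluated before OR, so the total filter only applies to the 'Dave' branch

Fix: Group the OR with parentheses (or use IN), then AND the threshold

Corrected query:
SELECT id, customer, total FROM orders WHERE (customer = 'Bob' OR customer = 'Dave') AND total > 720.55

Result:
id | customer | total 
---+----------+-------
1  | Bob      | 813.75
6  | Dave     | 1357.9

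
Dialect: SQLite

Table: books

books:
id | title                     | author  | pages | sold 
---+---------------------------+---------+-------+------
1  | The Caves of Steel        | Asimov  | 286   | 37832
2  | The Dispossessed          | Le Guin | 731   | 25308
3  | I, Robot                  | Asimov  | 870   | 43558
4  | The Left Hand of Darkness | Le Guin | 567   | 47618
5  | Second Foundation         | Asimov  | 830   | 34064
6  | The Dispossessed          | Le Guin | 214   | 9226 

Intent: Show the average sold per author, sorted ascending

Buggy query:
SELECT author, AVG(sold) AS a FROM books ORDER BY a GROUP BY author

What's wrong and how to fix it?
Bug: ORDER BY appears before GROUP BY; SQL clause order requires GROUP BY first

Fix: Move ORDER BY to the end, after GROUP BY

Corrected query:
SELECT author, AVG(sold) AS a FROM books GROUP BY author ORDER BY a

Result:
author  | a           
--------+-------------
Le Guin | 27384       
Asimov  | 38484.666667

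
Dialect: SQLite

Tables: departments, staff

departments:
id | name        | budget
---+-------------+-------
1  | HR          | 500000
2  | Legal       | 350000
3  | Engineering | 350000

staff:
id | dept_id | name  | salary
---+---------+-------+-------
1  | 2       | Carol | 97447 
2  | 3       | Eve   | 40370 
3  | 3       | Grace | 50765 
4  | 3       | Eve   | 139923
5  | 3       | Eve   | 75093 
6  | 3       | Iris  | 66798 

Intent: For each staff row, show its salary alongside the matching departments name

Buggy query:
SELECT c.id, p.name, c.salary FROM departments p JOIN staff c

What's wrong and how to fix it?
Bug: JOIN with no ON clause produces a cartesian product; every staff row pairs with every departments row

Fix: Add ON c.dept_id = p.id to the JOIN

Corrected query:
SELECT c.id, p.name, c.salary FROM departments p JOIN staff c ON c.dept_id = p.id

Result:
id | name        | salary
---+-------------+-------
1  | Legal       | 97447 
2  | Engineering | 40370 
3  | Engineering | 50765 
4  | Engineering | 139923
5  | Engineering | 75093 
6  | Engineering | 66798 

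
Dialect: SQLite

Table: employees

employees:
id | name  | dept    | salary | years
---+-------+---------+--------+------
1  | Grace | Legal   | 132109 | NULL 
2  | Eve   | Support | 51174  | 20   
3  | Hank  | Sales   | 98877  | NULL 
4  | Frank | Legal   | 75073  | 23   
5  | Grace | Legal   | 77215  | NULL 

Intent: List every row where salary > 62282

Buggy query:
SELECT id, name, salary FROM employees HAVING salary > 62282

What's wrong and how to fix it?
Bug: This is a non-aggregate query (no GROUP BY, no aggregates), so in SQLite the HAVING clause is invalid here; a row-level condition belongs in WHERE

Fix: Replace HAVING with WHERE since the condition applies to individual rows

Corrected query:
SELECT id, name, salary FROM employees WHERE salary > 62282

Result:
id | name  | salary
---+-------+-------
1  | Grace | 132109
3  | Hank  | 98877 
4  | Frank | 75073 
5  | Grace | 77215 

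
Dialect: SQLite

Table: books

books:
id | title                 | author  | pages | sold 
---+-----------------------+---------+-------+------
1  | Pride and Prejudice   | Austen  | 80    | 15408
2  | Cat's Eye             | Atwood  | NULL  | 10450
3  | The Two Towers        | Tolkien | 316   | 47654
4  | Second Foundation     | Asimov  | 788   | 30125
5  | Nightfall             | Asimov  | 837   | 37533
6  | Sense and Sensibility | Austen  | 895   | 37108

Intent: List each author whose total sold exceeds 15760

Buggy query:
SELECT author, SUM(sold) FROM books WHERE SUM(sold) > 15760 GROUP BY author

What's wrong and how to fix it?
Bug: SUM(sold) is an aggregate, but WHERE filters rows before aggregation

Fix: Use HAVING (which filters groups after aggregation) instead of WHERE

Corrected query:
SELECT author, SUM(sold) FROM books GROUP BY author HAVING SUM(sold) > 15760

Result:
author  | SUM(sold)
--------+----------
Asimov  | 67658    
Austen  | 52516    
Tolkien | 47654    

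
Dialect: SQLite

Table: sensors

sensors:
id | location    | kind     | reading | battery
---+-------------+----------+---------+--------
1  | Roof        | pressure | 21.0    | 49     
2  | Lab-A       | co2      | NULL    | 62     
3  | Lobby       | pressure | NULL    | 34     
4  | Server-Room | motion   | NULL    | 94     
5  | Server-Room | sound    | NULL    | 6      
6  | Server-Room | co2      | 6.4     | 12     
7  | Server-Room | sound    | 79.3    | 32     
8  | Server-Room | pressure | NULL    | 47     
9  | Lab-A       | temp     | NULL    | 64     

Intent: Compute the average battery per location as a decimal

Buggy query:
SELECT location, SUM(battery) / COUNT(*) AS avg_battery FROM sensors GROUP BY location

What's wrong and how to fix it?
Bug: Both operands are integers, so '/' performs integer division and truncates

Fix: Multiply by 1.0 (or CAST to REAL) to force floating-point division

Corrected query:
SELECT location, SUM(battery) * 1.0 / COUNT(*) AS avg_battery FROM sensors GROUP BY location

Result:
location    | avg_battery
------------+------------
Lab-A       | 63         
Lobby       | 34         
Roof        | 49         
Server-Room | 38.2       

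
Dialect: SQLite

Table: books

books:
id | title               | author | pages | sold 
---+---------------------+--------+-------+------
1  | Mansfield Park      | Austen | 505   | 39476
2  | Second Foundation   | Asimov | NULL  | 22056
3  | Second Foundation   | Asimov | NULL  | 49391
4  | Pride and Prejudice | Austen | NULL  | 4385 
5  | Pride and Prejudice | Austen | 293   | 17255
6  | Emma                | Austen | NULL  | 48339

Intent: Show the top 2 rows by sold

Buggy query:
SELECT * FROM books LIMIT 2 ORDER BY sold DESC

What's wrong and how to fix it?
Bug: LIMIT must come after ORDER BY

Fix: Sort with ORDER BY, then apply LIMIT

Corrected query:
SELECT * FROM books ORDER BY sold DESC LIMIT 2

Result:
id | title             | author | pages | sold 
---+-------------------+--------+-------+------
3  | Second Foundation | Asimov | NULL  | 49391
6  | Emma              | Austen | NULL  | 48339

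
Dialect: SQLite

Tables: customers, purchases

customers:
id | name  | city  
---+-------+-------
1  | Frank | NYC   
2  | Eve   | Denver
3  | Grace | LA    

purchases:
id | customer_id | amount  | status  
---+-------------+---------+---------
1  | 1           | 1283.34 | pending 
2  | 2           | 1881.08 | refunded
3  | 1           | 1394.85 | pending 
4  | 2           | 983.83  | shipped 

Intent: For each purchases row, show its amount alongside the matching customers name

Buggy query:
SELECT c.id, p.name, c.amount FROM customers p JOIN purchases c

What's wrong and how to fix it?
Bug: Missing join condition: each purchases row is matched to all customers rows instead of just its own

Fix: Specify the join condition linking the foreign key to the parent id

Corrected query:
SELECT c.id, p.name, c.amount FROM customers p JOIN purchases c ON c.customer_id = p.id

Result:
id | name  | amount 
---+-------+--------
1  | Frank | 1283.34
2  | Eve   | 1881.08
3  | Frank | 1394.85
4  | Eve   | 983.83 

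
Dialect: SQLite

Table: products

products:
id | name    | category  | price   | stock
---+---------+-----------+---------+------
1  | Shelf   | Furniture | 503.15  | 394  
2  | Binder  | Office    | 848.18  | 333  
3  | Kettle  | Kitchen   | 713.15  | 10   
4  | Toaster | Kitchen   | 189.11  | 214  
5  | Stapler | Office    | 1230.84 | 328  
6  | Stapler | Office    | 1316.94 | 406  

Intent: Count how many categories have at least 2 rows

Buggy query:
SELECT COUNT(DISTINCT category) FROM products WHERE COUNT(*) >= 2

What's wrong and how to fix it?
Bug: COUNT(*) cannot appear in WHERE; the per-group count doesn't exist yet

Fix: Group first with HAVING COUNT(*) >= 2, then COUNT the resulting groups

Corrected query:
SELECT COUNT(*) FROM (SELECT category FROM products GROUP BY category HAVING COUNT(*) >= 2)

Result:
COUNT(*)
--------
2       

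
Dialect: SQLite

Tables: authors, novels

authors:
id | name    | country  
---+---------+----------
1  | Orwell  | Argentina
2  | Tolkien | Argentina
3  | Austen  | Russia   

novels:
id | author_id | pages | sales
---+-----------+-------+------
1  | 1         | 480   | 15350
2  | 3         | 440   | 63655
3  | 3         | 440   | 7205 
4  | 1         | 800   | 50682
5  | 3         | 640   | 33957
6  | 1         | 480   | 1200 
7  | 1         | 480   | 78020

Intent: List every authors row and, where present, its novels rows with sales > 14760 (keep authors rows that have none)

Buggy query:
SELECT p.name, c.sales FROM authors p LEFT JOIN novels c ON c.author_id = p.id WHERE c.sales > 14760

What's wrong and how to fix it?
Bug: Filtering c.sales in WHERE discards the NULL rows produced by LEFT JOIN, turning it into an inner join

Fix: Move the right-table condition into the ON clause so unmatched parents are kept

Corrected query:
SELECT p.name, c.sales FROM authors p LEFT JOIN novels c ON c.author_id = p.id AND c.sales > 14760

Result:
name    | sales
--------+------
Orwell  | 15350
Orwell  | 50682
Orwell  | 78020
Tolkien | NULL 
Austen  | 33957
Austen  | 63655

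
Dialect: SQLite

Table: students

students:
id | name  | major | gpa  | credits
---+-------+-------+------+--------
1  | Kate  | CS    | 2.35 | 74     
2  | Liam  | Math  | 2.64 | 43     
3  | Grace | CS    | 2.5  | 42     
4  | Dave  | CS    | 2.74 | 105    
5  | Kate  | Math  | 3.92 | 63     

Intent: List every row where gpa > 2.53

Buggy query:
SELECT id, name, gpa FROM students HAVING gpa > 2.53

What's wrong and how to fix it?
Bug: This is a non-aggregate query (no GROUP BY, no aggregates), so in SQLite the HAVING clause is invalid here; a row-level condition belongs in WHERE

Fix: Replace HAVING with WHERE since the condition applies to individual rows

Corrected query:
SELECT id, name, gpa FROM students WHERE gpa > 2.53

Result:
id | name | gpa 
---+------+-----
2  | Liam | 2.64
4  | Dave | 2.74
5  | Kate | 3.92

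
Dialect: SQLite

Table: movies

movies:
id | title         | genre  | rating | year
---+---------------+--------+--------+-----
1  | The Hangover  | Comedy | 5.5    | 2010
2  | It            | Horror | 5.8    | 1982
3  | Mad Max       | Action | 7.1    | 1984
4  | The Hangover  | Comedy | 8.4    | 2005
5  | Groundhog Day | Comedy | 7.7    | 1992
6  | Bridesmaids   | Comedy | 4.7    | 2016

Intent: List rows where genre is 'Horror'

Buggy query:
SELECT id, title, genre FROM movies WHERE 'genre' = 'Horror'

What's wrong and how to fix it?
Bug: Single quotes denote string literals in SQL; the column name is being compared as a constant string

Fix: Reference the column as genre without single quotes

Corrected query:
SELECT id, title, genre FROM movies WHERE genre = 'Horror'

Result:
id | title | genre 
---+-------+-------
2  | It    | Horror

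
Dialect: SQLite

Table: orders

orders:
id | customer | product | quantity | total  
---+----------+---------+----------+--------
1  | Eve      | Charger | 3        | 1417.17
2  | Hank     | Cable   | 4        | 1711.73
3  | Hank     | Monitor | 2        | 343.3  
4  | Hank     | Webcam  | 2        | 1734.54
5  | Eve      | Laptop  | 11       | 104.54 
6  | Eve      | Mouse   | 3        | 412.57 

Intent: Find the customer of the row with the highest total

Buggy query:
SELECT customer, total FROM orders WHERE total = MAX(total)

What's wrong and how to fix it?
Bug: WHERE is evaluated per row; an aggregate over the whole table isn't defined there

Fix: Use a subquery: WHERE total = (SELECT MAX(total) FROM orders)

Corrected query:
SELECT customer, total FROM orders WHERE total = (SELECT MAX(total) FROM orders)

Result:
customer | total  
---------+--------
Hank     | 1734.54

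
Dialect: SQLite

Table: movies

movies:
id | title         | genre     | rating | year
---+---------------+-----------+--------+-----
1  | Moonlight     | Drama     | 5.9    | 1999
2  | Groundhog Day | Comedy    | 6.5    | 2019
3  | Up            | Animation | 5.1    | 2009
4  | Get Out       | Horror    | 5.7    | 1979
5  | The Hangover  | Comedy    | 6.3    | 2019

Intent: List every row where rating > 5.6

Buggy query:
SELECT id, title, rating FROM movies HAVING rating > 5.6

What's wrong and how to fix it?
Bug: HAVING filters the output of aggregation, but this query has no GROUP BY and no aggregate functions, so SQLite rejects it (HAVING clause on a non-aggregate query); the condition here is per row

Fix: Replace HAVING with WHERE since the condition applies to individual rows

Corrected query:
SELECT id, title, rating FROM movies WHERE rating > 5.6

Result:
id | title         | rating
---+---------------+-------
1  | Moonlight     | 5.9   
2  | Groundhog Day | 6.5   
4  | Get Out       | 5.7   
5  | The Hangover  | 6.3   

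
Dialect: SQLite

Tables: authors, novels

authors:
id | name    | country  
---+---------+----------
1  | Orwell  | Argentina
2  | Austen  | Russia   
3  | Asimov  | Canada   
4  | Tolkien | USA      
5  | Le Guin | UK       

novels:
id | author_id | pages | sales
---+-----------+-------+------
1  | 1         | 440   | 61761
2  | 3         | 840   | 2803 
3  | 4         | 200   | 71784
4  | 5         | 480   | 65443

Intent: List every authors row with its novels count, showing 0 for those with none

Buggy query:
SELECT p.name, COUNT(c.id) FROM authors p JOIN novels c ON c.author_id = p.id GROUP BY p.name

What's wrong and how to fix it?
Bug: An inner join excludes parents with zero children

Fix: Use LEFT JOIN so parents without children still appear (COUNT(c.id) gives 0)

Corrected query:
SELECT p.name, COUNT(c.id) FROM authors p LEFT JOIN novels c ON c.author_id = p.id GROUP BY p.name

Result:
name    | COUNT(c.id)
--------+------------
Asimov  | 1          
Austen  | 0          
Le Guin | 1          
Orwell  | 1          
Tolkien | 1          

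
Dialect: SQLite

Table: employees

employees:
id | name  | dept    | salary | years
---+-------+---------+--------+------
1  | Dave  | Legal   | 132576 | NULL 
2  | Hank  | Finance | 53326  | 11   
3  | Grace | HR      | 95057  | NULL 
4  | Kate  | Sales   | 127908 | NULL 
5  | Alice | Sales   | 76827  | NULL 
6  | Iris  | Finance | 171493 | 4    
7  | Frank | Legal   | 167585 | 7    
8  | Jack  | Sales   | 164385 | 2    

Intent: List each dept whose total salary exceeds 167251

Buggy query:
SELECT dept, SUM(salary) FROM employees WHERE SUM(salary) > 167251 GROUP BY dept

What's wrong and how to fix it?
Bug: WHERE runs before GROUP BY, so aggregates aren't available there

Fix: Use HAVING (which filters groups after aggregation) instead of WHERE

Corrected query:
SELECT dept, SUM(salary) FROM employees GROUP BY dept HAVING SUM(salary) > 167251

Result:
dept    | SUM(salary)
--------+------------
Finance | 224819     
Legal   | 300161     
Sales   | 369120     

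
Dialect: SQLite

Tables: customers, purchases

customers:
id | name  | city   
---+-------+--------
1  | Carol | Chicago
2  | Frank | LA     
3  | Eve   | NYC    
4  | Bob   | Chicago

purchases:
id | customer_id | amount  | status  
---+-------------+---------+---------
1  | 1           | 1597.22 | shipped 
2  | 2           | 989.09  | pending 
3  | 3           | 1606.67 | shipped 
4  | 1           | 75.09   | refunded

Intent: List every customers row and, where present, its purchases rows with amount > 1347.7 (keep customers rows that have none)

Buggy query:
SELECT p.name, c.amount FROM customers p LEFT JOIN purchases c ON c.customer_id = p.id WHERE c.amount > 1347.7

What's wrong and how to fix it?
Bug: Filtering c.amount in WHERE discards the NULL rows produced by LEFT JOIN, turning it into an inner join

Fix: Put 'c.amount > 1347.7' in the JOIN's ON clause instead of WHERE

Corrected query:
SELECT p.name, c.amount FROM customers p LEFT JOIN purchases c ON c.customer_id = p.id AND c.amount > 1347.7

Result:
name  | amount 
------+--------
Carol | 1597.22
Frank | NULL   
Eve   | 1606.67
Bob   | NULL   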